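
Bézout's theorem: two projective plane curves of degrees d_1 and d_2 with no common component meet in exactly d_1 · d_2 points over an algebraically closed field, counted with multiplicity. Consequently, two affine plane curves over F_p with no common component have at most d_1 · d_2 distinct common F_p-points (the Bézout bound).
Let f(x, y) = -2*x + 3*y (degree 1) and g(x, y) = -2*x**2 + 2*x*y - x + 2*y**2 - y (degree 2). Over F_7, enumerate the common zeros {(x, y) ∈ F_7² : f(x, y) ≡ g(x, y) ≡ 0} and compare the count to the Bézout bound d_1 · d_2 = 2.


Common zeros: {(0, 0), (4, 5)}; count = 2; Bézout bound = 2.

deg(f) = 1, deg(g) = 2, so Bézout bound = 2.
Scan x ∈ F_7. For each x, list the y ∈ F_7 with f(x, y) ≡ 0 and those with g(x, y) ≡ 0 (mod 7); the common zeros in that column are the intersection.
  x = 0: f ≡ 0 at y ∈ {0}; g ≡ 0 at y ∈ {0, 4}; common: {0}.
  x = 1: f ≡ 0 at y ∈ {3}; g ≡ 0 at y ∈ {1, 2}; common: ∅.
  x = 2: f ≡ 0 at y ∈ {6}; g ≡ 0 at y ∈ ∅; common: ∅.
  x = 3: f ≡ 0 at y ∈ {2}; g ≡ 0 at y ∈ {0, 1}; common: ∅.
  x = 4: f ≡ 0 at y ∈ {5}; g ≡ 0 at y ∈ {2, 5}; common: {5}.
  x = 5: f ≡ 0 at y ∈ {1}; g ≡ 0 at y ∈ ∅; common: ∅.
  x = 6: f ≡ 0 at y ∈ {4}; g ≡ 0 at y ∈ ∅; common: ∅.
Collecting: common zeros = {(0, 0), (4, 5)}, so the count is 2.
Comparison with the Bézout bound: 2 ≤ 2 = deg(f)·deg(g), as expected for curves with no common component (the bound is attained).


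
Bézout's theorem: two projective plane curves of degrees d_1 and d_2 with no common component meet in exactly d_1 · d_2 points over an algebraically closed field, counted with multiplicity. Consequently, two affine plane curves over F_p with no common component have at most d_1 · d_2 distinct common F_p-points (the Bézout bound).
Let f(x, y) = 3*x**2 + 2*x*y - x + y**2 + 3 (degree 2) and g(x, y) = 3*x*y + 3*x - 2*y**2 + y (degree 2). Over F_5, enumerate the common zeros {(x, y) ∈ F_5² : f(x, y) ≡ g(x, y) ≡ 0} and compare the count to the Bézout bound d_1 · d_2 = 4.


Common zeros: ∅; count = 0; Bézout bound = 4.

deg(f) = 2, deg(g) = 2, so Bézout bound = 4.
Scan x ∈ F_5. For each x, list the y ∈ F_5 with f(x, y) ≡ 0 and those with g(x, y) ≡ 0 (mod 5); the common zeros in that column are the intersection.
  x = 0: f ≡ 0 at y ∈ ∅; g ≡ 0 at y ∈ {0, 3}; common: ∅.
  x = 1: f ≡ 0 at y ∈ {0, 3}; g ≡ 0 at y ∈ {1}; common: ∅.
  x = 2: f ≡ 0 at y ∈ {2, 4}; g ≡ 0 at y ∈ ∅; common: ∅.
  x = 3: f ≡ 0 at y ∈ ∅; g ≡ 0 at y ∈ ∅; common: ∅.
  x = 4: f ≡ 0 at y ∈ {3, 4}; g ≡ 0 at y ∈ {2}; common: ∅.
Collecting: common zeros = ∅, so the count is 0.
Comparison with the Bézout bound: 0 ≤ 4 = deg(f)·deg(g), as expected for curves with no common component (the affine F_5-count falls short of the bound because intersections may lie at infinity, over extension fields, or carry multiplicity).


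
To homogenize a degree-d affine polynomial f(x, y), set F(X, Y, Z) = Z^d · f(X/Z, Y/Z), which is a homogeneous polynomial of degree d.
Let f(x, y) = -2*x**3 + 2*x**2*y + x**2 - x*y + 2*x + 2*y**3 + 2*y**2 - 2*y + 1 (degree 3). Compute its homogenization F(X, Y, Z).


F(X, Y, Z) = -2*X**3 + 2*X**2*Y + X**2*Z - X*Y*Z + 2*X*Z**2 + 2*Y**3 + 2*Y**2*Z - 2*Y*Z**2 + Z**3

deg(f) = 3.
Substitute x = X/Z, y = Y/Z into f, then multiply by Z^3.
  monomial -2·x^3·y^0 ↦ -2·X^3·Y^0·Z^0.
  monomial 2·x^2·y^1 ↦ 2·X^2·Y^1·Z^0.
  monomial 1·x^2·y^0 ↦ 1·X^2·Y^0·Z^1.
  monomial -1·x^1·y^1 ↦ -1·X^1·Y^1·Z^1.
  monomial 2·x^1·y^0 ↦ 2·X^1·Y^0·Z^2.
  monomial 2·x^0·y^3 ↦ 2·X^0·Y^3·Z^0.
  monomial 2·x^0·y^2 ↦ 2·X^0·Y^2·Z^1.
  monomial -2·x^0·y^1 ↦ -2·X^0·Y^1·Z^2.
  monomial 1·x^0·y^0 ↦ 1·X^0·Y^0·Z^3.
Collecting: F(X, Y, Z) = -2*X**3 + 2*X**2*Y + X**2*Z - X*Y*Z + 2*X*Z**2 + 2*Y**3 + 2*Y**2*Z - 2*Y*Z**2 + Z**3.


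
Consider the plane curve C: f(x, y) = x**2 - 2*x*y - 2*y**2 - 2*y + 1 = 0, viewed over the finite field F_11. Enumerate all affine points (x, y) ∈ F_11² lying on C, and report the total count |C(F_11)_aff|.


Affine F_11-points: {(0, 2), (0, 8), (3, 1), (3, 6), (4, 2), (4, 4), (5, 8), (9, 6), (10, 1), (10, 10)}; count = 10.

For each of the 121 pairs (x, y) ∈ F_11², evaluate f(x, y) mod 11. Record the zeros.
  x = 0: [0↦1, 1↦8, 2↦0, 3↦10, 4↦5, 5↦7, 6↦5, 7↦10, 8↦0, 9↦8, 10↦1]  zeros at y ∈ {2, 8}
  x = 1: [0↦2, 1↦7, 2↦8, 3↦5, 4↦9, 5↦9, 6↦5, 7↦8, 8↦7, 9↦2, 10↦4]  zeros at y ∈ ∅
  x = 2: [0↦5, 1↦8, 2↦7, 3↦2, 4↦4, 5↦2, 6↦7, 7↦8, 8↦5, 9↦9, 10↦9]  zeros at y ∈ ∅
  x = 3: [0↦10, 1↦0, 2↦8, 3↦1, 4↦1, 5↦8, 6↦0, 7↦10, 8↦5, 9↦7, 10↦5]  zeros at y ∈ {1, 6}
  x = 4: [0↦6, 1↦5, 2↦0, 3↦2, 4↦0, 5↦5, 6↦6, 7↦3, 8↦7, 9↦7, 10↦3]  zeros at y ∈ {2, 4}
  x = 5: [0↦4, 1↦1, 2↦5, 3↦5, 4↦1, 5↦4, 6↦3, 7↦9, 8↦0, 9↦9, 10↦3]  zeros at y ∈ {8}
  x = 6: [0↦4, 1↦10, 2↦1, 3↦10, 4↦4, 5↦5, 6↦2, 7↦6, 8↦6, 9↦2, 10↦5]  zeros at y ∈ ∅
  x = 7: [0↦6, 1↦10, 2↦10, 3↦6, 4↦9, 5↦8, 6↦3, 7↦5, 8↦3, 9↦8, 10↦9]  zeros at y ∈ ∅
  x = 8: [0↦10, 1↦1, 2↦10, 3↦4, 4↦5, 5↦2, 6↦6, 7↦6, 8↦2, 9↦5, 10↦4]  zeros at y ∈ ∅
  x = 9: [0↦5, 1↦5, 2↦1, 3↦4, 4↦3, 5↦9, 6↦0, 7↦9, 8↦3, 9↦4, 10↦1]  zeros at y ∈ {6}
  x = 10: [0↦2, 1↦0, 2↦5, 3↦6, 4↦3, 5↦7, 6↦7, 7↦3, 8↦6, 9↦5, 10↦0]  zeros at y ∈ {1, 10}
Collecting zeros: affine points = {(0, 2), (0, 8), (3, 1), (3, 6), (4, 2), (4, 4), (5, 8), (9, 6), (10, 1), (10, 10)}.
Total count |C(F_11)_aff| = 10.


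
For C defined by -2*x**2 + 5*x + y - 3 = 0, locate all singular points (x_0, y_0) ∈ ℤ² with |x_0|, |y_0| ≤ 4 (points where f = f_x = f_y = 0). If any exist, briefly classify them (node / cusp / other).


No singular points in the scanned grid; C is smooth there.

Compute partial derivatives:
  f_x = 5 - 4*x.
  f_y = 1.
f_y = 1 is a nonzero constant, so f_y never vanishes: no point (x, y) can satisfy f = f_x = f_y = 0. In particular no (x, y) ∈ {−4, ..., 4}² is singular; the curve is smooth.


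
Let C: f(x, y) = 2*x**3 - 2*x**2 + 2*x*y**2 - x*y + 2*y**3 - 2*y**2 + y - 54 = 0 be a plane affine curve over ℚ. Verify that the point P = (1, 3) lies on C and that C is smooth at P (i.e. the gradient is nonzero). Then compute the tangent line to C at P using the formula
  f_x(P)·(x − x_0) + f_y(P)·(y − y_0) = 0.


Tangent line at P: 17*x + 54*y - 179 = 0.

Step 1: f(1, 3) = 0, so P lies on C.
Step 2: partial derivatives
  f_x(x, y) = 6*x**2 - 4*x + 2*y**2 - y, f_y(x, y) = 4*x*y - x + 6*y**2 - 4*y + 1.
  f_x(P) = 17, f_y(P) = 54 (gradient nonzero, so P is smooth).
Step 3: tangent line at P: 17·(x − 1) + 54·(y − 3) = 0.
Expanding: 17*x + 54*y - 179 = 0.


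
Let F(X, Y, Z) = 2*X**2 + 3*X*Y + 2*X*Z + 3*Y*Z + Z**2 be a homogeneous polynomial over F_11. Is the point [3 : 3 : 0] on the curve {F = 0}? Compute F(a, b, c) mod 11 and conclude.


F(3,3,0) ≡ 1 (mod 11); P is NOT on the curve.

Evaluate F(3, 3, 0) term-by-term (mod 11).
  2*X**2 ↦ 2·9·1·1 = 18
  3*X*Y ↦ 3·3·3·1 = 27
  2*X*Z ↦ 2·3·1·0 = 0
  3*Y*Z ↦ 3·1·3·0 = 0
  Z**2 ↦ 1·1·1·0 = 0
Sum: F(3, 3, 0) = (18) + (27) + (0) + (0) + (0) = 45.
Reducing mod 11: 45 ≡ 1 (mod 11).
Since F(a, b, c) ≡ 1 ≠ 0 (mod 11), P does NOT lie on the curve.


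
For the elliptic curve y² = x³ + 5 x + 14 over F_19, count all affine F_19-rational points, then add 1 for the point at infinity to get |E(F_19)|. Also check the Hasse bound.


Affine points = {(1, 1), (1, 18), (9, 3), (9, 16), (10, 0), (12, 4), (12, 15), (14, 4), (14, 15), (15, 5), (15, 14)}; affine count = 11; |E(F_19)| = 12.

Discriminant check: Δ ∝ 4a³ + 27b² = 4·5³ + 27·14² = 4·125 + 27·196 ≡ 16 (mod 19). Nonzero ⇒ E is nonsingular.
For each x ∈ F_19, compute rhs = x³ + 5·x + 14 mod 19, then count y ∈ F_19 with y² ≡ rhs.
  x = 0: rhs = 14, matching y values: none (0 points).
  x = 1: rhs = 1, matching y values: 1, 18 (2 points).
  x = 2: rhs = 13, matching y values: none (0 points).
  x = 3: rhs = 18, matching y values: none (0 points).
  x = 4: rhs = 3, matching y values: none (0 points).
  x = 5: rhs = 12, matching y values: none (0 points).
  x = 6: rhs = 13, matching y values: none (0 points).
  x = 7: rhs = 12, matching y values: none (0 points).
  x = 8: rhs = 15, matching y values: none (0 points).
  x = 9: rhs = 9, matching y values: 3, 16 (2 points).
  x = 10: rhs = 0, matching y values: 0 (1 points).
  x = 11: rhs = 13, matching y values: none (0 points).
  x = 12: rhs = 16, matching y values: 4, 15 (2 points).
  x = 13: rhs = 15, matching y values: none (0 points).
  x = 14: rhs = 16, matching y values: 4, 15 (2 points).
  x = 15: rhs = 6, matching y values: 5, 14 (2 points).
  x = 16: rhs = 10, matching y values: none (0 points).
  x = 17: rhs = 15, matching y values: none (0 points).
  x = 18: rhs = 8, matching y values: none (0 points).
Total affine count: 11.
Full point count |E(F_19)| = 11 + 1 = 12.
Hasse bound: |12 − (19+1)| = |-8| = 8 ≤ 2√19 ≈ 8.7178 ✓.


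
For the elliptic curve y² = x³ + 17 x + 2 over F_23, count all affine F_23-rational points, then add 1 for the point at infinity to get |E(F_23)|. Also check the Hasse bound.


Affine points = {(0, 5), (0, 18), (7, 2), (7, 21), (8, 11), (8, 12), (11, 5), (11, 18), (12, 5), (12, 18), (16, 0), (17, 11), (17, 12), (19, 10), (19, 13), (20, 4), (20, 19), (21, 11), (21, 12)}; affine count = 19; |E(F_23)| = 20.

Discriminant check: Δ ∝ 4a³ + 27b² = 4·17³ + 27·2² = 4·4913 + 27·4 ≡ 3 (mod 23). Nonzero ⇒ E is nonsingular.
For each x ∈ F_23, compute rhs = x³ + 17·x + 2 mod 23, then count y ∈ F_23 with y² ≡ rhs.
  x = 0: rhs = 2, matching y values: 5, 18 (2 points).
  x = 1: rhs = 20, matching y values: none (0 points).
  x = 2: rhs = 21, matching y values: none (0 points).
  x = 3: rhs = 11, matching y values: none (0 points).
  x = 4: rhs = 19, matching y values: none (0 points).
  x = 5: rhs = 5, matching y values: none (0 points).
  x = 6: rhs = 21, matching y values: none (0 points).
  x = 7: rhs = 4, matching y values: 2, 21 (2 points).
  x = 8: rhs = 6, matching y values: 11, 12 (2 points).
  x = 9: rhs = 10, matching y values: none (0 points).
  x = 10: rhs = 22, matching y values: none (0 points).
  x = 11: rhs = 2, matching y values: 5, 18 (2 points).
  x = 12: rhs = 2, matching y values: 5, 18 (2 points).
  x = 13: rhs = 5, matching y values: none (0 points).
  x = 14: rhs = 17, matching y values: none (0 points).
  x = 15: rhs = 21, matching y values: none (0 points).
  x = 16: rhs = 0, matching y values: 0 (1 points).
  x = 17: rhs = 6, matching y values: 11, 12 (2 points).
  x = 18: rhs = 22, matching y values: none (0 points).
  x = 19: rhs = 8, matching y values: 10, 13 (2 points).
  x = 20: rhs = 16, matching y values: 4, 19 (2 points).
  x = 21: rhs = 6, matching y values: 11, 12 (2 points).
  x = 22: rhs = 7, matching y values: none (0 points).
Total affine count: 19.
Full point count |E(F_23)| = 19 + 1 = 20.
Hasse bound: |20 − (23+1)| = |-4| = 4 ≤ 2√23 ≈ 9.5917 ✓.


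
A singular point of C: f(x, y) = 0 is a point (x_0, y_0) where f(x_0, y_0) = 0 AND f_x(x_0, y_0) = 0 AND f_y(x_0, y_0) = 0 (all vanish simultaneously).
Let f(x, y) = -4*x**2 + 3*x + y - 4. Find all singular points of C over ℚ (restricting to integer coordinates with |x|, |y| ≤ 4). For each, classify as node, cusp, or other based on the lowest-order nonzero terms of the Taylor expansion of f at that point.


No singular points in the scanned grid; C is smooth there.

Compute partial derivatives:
  f_x = 3 - 8*x.
  f_y = 1.
f_y = 1 is a nonzero constant, so f_y never vanishes: no point (x, y) can satisfy f = f_x = f_y = 0. In particular no (x, y) ∈ {−4, ..., 4}² is singular; the curve is smooth.


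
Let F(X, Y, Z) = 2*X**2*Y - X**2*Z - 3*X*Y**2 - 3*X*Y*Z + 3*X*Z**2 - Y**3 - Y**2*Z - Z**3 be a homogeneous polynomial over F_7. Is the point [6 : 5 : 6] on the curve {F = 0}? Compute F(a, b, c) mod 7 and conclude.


F(6,5,6) ≡ 4 (mod 7); P is NOT on the curve.

Evaluate F(6, 5, 6) term-by-term (mod 7).
  2*X**2*Y ↦ 2·36·5·1 = 360
  -X**2*Z ↦ -1·36·1·6 = -216
  -3*X*Y**2 ↦ -3·6·25·1 = -450
  -3*X*Y*Z ↦ -3·6·5·6 = -540
  3*X*Z**2 ↦ 3·6·1·36 = 648
  -Y**3 ↦ -1·1·125·1 = -125
  -Y**2*Z ↦ -1·1·25·6 = -150
  -Z**3 ↦ -1·1·1·216 = -216
Sum: F(6, 5, 6) = (360) + (-216) + (-450) + (-540) + (648) + (-125) + (-150) + (-216) = -689.
Reducing mod 7: -689 ≡ 4 (mod 7).
Since F(a, b, c) ≡ 4 ≠ 0 (mod 7), P does NOT lie on the curve.


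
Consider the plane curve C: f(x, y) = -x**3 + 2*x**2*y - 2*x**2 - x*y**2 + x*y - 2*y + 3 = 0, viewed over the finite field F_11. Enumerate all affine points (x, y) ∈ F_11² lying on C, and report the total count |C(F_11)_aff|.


Affine F_11-points: {(0, 7), (1, 0), (1, 1), (2, 7), (2, 8), (3, 5), (4, 6), (4, 8), (6, 4), (6, 5), (8, 6), (8, 8), (9, 3), (9, 6), (10, 5), (10, 7)}; count = 16.

For each of the 121 pairs (x, y) ∈ F_11², evaluate f(x, y) mod 11. Record the zeros.
  x = 0: [0↦3, 1↦1, 2↦10, 3↦8, 4↦6, 5↦4, 6↦2, 7↦0, 8↦9, 9↦7, 10↦5]  zeros at y ∈ {7}
  x = 1: [0↦0, 1↦0, 2↦9, 3↦5, 4↦10, 5↦2, 6↦3, 7↦2, 8↦10, 9↦5, 10↦9]  zeros at y ∈ {0, 1}
  x = 2: [0↦9, 1↦4, 2↦6, 3↦4, 4↦9, 5↦10, 6↦7, 7↦0, 8↦0, 9↦7, 10↦10]  zeros at y ∈ {7, 8}
  x = 3: [0↦2, 1↦7, 2↦6, 3↦10, 4↦8, 5↦0, 6↦8, 7↦10, 8↦6, 9↦7, 10↦2]  zeros at y ∈ {5}
  x = 4: [0↦6, 1↦3, 2↦3, 3↦6, 4↦1, 5↦10, 6↦0, 7↦4, 8↦0, 9↦10, 10↦1]  zeros at y ∈ {6, 8}
  x = 5: [0↦4, 1↦8, 2↦2, 3↦8, 4↦4, 5↦1, 6↦10, 7↦9, 8↦9, 9↦10, 10↦1]  zeros at y ∈ ∅
  x = 6: [0↦1, 1↦5, 2↦8, 3↦10, 4↦0, 5↦0, 6↦10, 7↦8, 8↦5, 9↦1, 10↦7]  zeros at y ∈ {4, 5}
  x = 7: [0↦2, 1↦10, 2↦4, 3↦6, 4↦5, 5↦1, 6↦5, 7↦6, 8↦4, 9↦10, 10↦2]  zeros at y ∈ ∅
  x = 8: [0↦1, 1↦6, 2↦6, 3↦1, 4↦2, 5↦9, 6↦0, 7↦8, 8↦0, 9↦9, 10↦2]  zeros at y ∈ {6, 8}
  x = 9: [0↦3, 1↦9, 2↦8, 3↦0, 4↦7, 5↦7, 6↦0, 7↦8, 8↦9, 9↦3, 10↦1]  zeros at y ∈ {3, 6}
  x = 10: [0↦2, 1↦2, 2↦4, 3↦8, 4↦3, 5↦0, 6↦10, 7↦0, 8↦3, 9↦8, 10↦4]  zeros at y ∈ {5, 7}
Collecting zeros: affine points = {(0, 7), (1, 0), (1, 1), (2, 7), (2, 8), (3, 5), (4, 6), (4, 8), (6, 4), (6, 5), (8, 6), (8, 8), (9, 3), (9, 6), (10, 5), (10, 7)}.
Total count |C(F_11)_aff| = 16.


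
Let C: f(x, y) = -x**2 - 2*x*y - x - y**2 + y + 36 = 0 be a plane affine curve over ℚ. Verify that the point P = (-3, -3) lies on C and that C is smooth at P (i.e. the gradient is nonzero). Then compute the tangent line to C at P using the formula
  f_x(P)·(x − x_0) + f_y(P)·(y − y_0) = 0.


Tangent line at P: 11*x + 13*y + 72 = 0.

Step 1: f(-3, -3) = 0, so P lies on C.
Step 2: partial derivatives
  f_x(x, y) = -2*x - 2*y - 1, f_y(x, y) = -2*x - 2*y + 1.
  f_x(P) = 11, f_y(P) = 13 (gradient nonzero, so P is smooth).
Step 3: tangent line at P: 11·(x − -3) + 13·(y − -3) = 0.
Expanding: 11*x + 13*y + 72 = 0.


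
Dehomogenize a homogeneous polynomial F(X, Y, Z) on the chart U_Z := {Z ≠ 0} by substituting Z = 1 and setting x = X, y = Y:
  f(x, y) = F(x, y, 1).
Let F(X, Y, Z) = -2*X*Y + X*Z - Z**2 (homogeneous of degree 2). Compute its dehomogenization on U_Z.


f(x, y) = -2*x*y + x - 1

On U_Z we set Z = 1. Each monomial c·X^i·Y^j·Z^k in F becomes c·x^i·y^j·1^k = c·x^i·y^j.
Substituting Z = 1: F(X, Y, 1) = -2*x*y + x - 1.
Note: deg(f) ≤ deg(F) = 2; strict inequality happens when F is divisible by Z (lost terms).


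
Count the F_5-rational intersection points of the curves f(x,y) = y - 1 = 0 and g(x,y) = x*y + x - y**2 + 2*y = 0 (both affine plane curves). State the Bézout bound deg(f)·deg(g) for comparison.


Common zeros: {(2, 1)}; count = 1; Bézout bound = 2.

deg(f) = 1, deg(g) = 2, so Bézout bound = 2.
Scan x ∈ F_5. For each x, list the y ∈ F_5 with f(x, y) ≡ 0 and those with g(x, y) ≡ 0 (mod 5); the common zeros in that column are the intersection.
  x = 0: f ≡ 0 at y ∈ {1}; g ≡ 0 at y ∈ {0, 2}; common: ∅.
  x = 1: f ≡ 0 at y ∈ {1}; g ≡ 0 at y ∈ ∅; common: ∅.
  x = 2: f ≡ 0 at y ∈ {1}; g ≡ 0 at y ∈ {1, 3}; common: {1}.
  x = 3: f ≡ 0 at y ∈ {1}; g ≡ 0 at y ∈ ∅; common: ∅.
  x = 4: f ≡ 0 at y ∈ {1}; g ≡ 0 at y ∈ ∅; common: ∅.
Collecting: common zeros = {(2, 1)}, so the count is 1.
Comparison with the Bézout bound: 1 ≤ 2 = deg(f)·deg(g), as expected for curves with no common component (the affine F_5-count falls short of the bound because intersections may lie at infinity, over extension fields, or carry multiplicity).


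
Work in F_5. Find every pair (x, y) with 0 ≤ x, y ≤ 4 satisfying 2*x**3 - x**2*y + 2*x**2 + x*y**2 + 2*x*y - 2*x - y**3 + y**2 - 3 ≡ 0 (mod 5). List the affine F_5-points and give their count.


Affine F_5-points: {(3, 2), (4, 1), (4, 2)}; count = 3.

For each of the 25 pairs (x, y) ∈ F_5², evaluate f(x, y) mod 5. Record the zeros.
  x = 0: [0↦2, 1↦2, 2↦3, 3↦4, 4↦4]  zeros at y ∈ ∅
  x = 1: [0↦4, 1↦1, 2↦1, 3↦3, 4↦1]  zeros at y ∈ ∅
  x = 2: [0↦2, 1↦4, 2↦1, 3↦2, 4↦1]  zeros at y ∈ ∅
  x = 3: [0↦3, 1↦3, 2↦0, 3↦3, 4↦1]  zeros at y ∈ {2}
  x = 4: [0↦4, 1↦0, 2↦0, 3↦3, 4↦3]  zeros at y ∈ {1, 2}
Collecting zeros: affine points = {(3, 2), (4, 1), (4, 2)}.
Total count |C(F_5)_aff| = 3.


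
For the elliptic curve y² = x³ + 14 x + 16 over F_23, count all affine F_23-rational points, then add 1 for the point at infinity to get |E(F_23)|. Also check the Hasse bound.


Affine points = {(0, 4), (0, 19), (1, 10), (1, 13), (2, 11), (2, 12), (3, 4), (3, 19), (5, 2), (5, 21), (10, 11), (10, 12), (11, 11), (11, 12), (12, 7), (12, 16), (13, 7), (13, 16), (14, 9), (14, 14), (15, 6), (15, 17), (16, 9), (16, 14), (20, 4), (20, 19), (21, 7), (21, 16), (22, 1), (22, 22)}; affine count = 30; |E(F_23)| = 31.

Discriminant check: Δ ∝ 4a³ + 27b² = 4·14³ + 27·16² = 4·2744 + 27·256 ≡ 17 (mod 23). Nonzero ⇒ E is nonsingular.
For each x ∈ F_23, compute rhs = x³ + 14·x + 16 mod 23, then count y ∈ F_23 with y² ≡ rhs.
  x = 0: rhs = 16, matching y values: 4, 19 (2 points).
  x = 1: rhs = 8, matching y values: 10, 13 (2 points).
  x = 2: rhs = 6, matching y values: 11, 12 (2 points).
  x = 3: rhs = 16, matching y values: 4, 19 (2 points).
  x = 4: rhs = 21, matching y values: none (0 points).
  x = 5: rhs = 4, matching y values: 2, 21 (2 points).
  x = 6: rhs = 17, matching y values: none (0 points).
  x = 7: rhs = 20, matching y values: none (0 points).
  x = 8: rhs = 19, matching y values: none (0 points).
  x = 9: rhs = 20, matching y values: none (0 points).
  x = 10: rhs = 6, matching y values: 11, 12 (2 points).
  x = 11: rhs = 6, matching y values: 11, 12 (2 points).
  x = 12: rhs = 3, matching y values: 7, 16 (2 points).
  x = 13: rhs = 3, matching y values: 7, 16 (2 points).
  x = 14: rhs = 12, matching y values: 9, 14 (2 points).
  x = 15: rhs = 13, matching y values: 6, 17 (2 points).
  x = 16: rhs = 12, matching y values: 9, 14 (2 points).
  x = 17: rhs = 15, matching y values: none (0 points).
  x = 18: rhs = 5, matching y values: none (0 points).
  x = 19: rhs = 11, matching y values: none (0 points).
  x = 20: rhs = 16, matching y values: 4, 19 (2 points).
  x = 21: rhs = 3, matching y values: 7, 16 (2 points).
  x = 22: rhs = 1, matching y values: 1, 22 (2 points).
Total affine count: 30.
Full point count |E(F_23)| = 30 + 1 = 31.
Hasse bound: |31 − (23+1)| = |7| = 7 ≤ 2√23 ≈ 9.5917 ✓.


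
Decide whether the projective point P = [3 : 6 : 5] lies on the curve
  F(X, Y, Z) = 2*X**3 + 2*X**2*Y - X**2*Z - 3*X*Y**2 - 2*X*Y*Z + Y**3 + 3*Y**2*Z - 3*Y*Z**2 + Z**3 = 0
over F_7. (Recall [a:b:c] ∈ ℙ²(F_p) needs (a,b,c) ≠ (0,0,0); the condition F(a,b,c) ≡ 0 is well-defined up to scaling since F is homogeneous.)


F(3,6,5) ≡ 2 (mod 7); P is NOT on the curve.

Evaluate F(3, 6, 5) term-by-term (mod 7).
  2*X**3 ↦ 2·27·1·1 = 54
  2*X**2*Y ↦ 2·9·6·1 = 108
  -X**2*Z ↦ -1·9·1·5 = -45
  -3*X*Y**2 ↦ -3·3·36·1 = -324
  -2*X*Y*Z ↦ -2·3·6·5 = -180
  Y**3 ↦ 1·1·216·1 = 216
  3*Y**2*Z ↦ 3·1·36·5 = 540
  -3*Y*Z**2 ↦ -3·1·6·25 = -450
  Z**3 ↦ 1·1·1·125 = 125
Sum: F(3, 6, 5) = (54) + (108) + (-45) + (-324) + (-180) + (216) + (540) + (-450) + (125) = 44.
Reducing mod 7: 44 ≡ 2 (mod 7).
Since F(a, b, c) ≡ 2 ≠ 0 (mod 7), P does NOT lie on the curve.


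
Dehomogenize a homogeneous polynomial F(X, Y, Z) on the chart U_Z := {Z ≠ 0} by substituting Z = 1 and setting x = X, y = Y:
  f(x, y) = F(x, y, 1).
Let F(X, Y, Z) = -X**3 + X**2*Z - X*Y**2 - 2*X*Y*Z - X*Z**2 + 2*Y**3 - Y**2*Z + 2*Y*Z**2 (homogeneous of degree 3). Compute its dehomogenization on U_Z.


f(x, y) = -x**3 + x**2 - x*y**2 - 2*x*y - x + 2*y**3 - y**2 + 2*y

On U_Z we set Z = 1. Each monomial c·X^i·Y^j·Z^k in F becomes c·x^i·y^j·1^k = c·x^i·y^j.
Substituting Z = 1: F(X, Y, 1) = -x**3 + x**2 - x*y**2 - 2*x*y - x + 2*y**3 - y**2 + 2*y.
Note: deg(f) ≤ deg(F) = 3; strict inequality happens when F is divisible by Z (lost terms).


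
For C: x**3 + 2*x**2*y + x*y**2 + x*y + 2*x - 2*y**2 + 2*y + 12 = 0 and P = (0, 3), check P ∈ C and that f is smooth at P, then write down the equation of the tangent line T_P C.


Tangent line at P: 14*x - 10*y + 30 = 0.

Step 1: f(0, 3) = 0, so P lies on C.
Step 2: partial derivatives
  f_x(x, y) = 3*x**2 + 4*x*y + y**2 + y + 2, f_y(x, y) = 2*x**2 + 2*x*y + x - 4*y + 2.
  f_x(P) = 14, f_y(P) = -10 (gradient nonzero, so P is smooth).
Step 3: tangent line at P: 14·(x − 0) + -10·(y − 3) = 0.
Expanding: 14*x - 10*y + 30 = 0.


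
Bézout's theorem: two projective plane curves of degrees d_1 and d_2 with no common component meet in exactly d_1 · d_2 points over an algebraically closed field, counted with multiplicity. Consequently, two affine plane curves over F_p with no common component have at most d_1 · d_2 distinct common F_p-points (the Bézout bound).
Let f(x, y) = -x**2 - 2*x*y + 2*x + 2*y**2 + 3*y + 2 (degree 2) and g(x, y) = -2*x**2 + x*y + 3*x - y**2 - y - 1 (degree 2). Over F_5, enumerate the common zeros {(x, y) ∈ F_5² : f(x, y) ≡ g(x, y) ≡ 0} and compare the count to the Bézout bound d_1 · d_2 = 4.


Common zeros: {(2, 4)}; count = 1; Bézout bound = 4.

deg(f) = 2, deg(g) = 2, so Bézout bound = 4.
Scan x ∈ F_5. For each x, list the y ∈ F_5 with f(x, y) ≡ 0 and those with g(x, y) ≡ 0 (mod 5); the common zeros in that column are the intersection.
  x = 0: f ≡ 0 at y ∈ ∅; g ≡ 0 at y ∈ ∅; common: ∅.
  x = 1: f ≡ 0 at y ∈ ∅; g ≡ 0 at y ∈ {0}; common: ∅.
  x = 2: f ≡ 0 at y ∈ {4}; g ≡ 0 at y ∈ {2, 4}; common: {4}.
  x = 3: f ≡ 0 at y ∈ ∅; g ≡ 0 at y ∈ {0, 2}; common: ∅.
  x = 4: f ≡ 0 at y ∈ ∅; g ≡ 0 at y ∈ {4}; common: ∅.
Collecting: common zeros = {(2, 4)}, so the count is 1.
Comparison with the Bézout bound: 1 ≤ 4 = deg(f)·deg(g), as expected for curves with no common component (the affine F_5-count falls short of the bound because intersections may lie at infinity, over extension fields, or carry multiplicity).


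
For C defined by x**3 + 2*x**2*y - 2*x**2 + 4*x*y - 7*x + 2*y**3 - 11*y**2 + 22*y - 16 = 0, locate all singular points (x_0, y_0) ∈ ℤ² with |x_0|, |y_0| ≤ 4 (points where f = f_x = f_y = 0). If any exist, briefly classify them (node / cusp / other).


Singular points: {(-1, 2)}; classification: node.

Compute partial derivatives:
  f_x = 3*x**2 + 4*x*y - 4*x + 4*y - 7.
  f_y = 2*x**2 + 4*x + 6*y**2 - 22*y + 22.
Scan x_0 ∈ {−4, ..., 4}. For each x_0, f_y(x_0, y) is a polynomial in y; find its integer roots y ∈ {−4, ..., 4}, then test f_x and f at those candidates.
  x = -4: f_y(-4, y) = 6*y**2 - 22*y + 38; no integer root y with |y| ≤ 4.
  x = -3: f_y(-3, y) = 6*y**2 - 22*y + 28; no integer root y with |y| ≤ 4.
  x = -2: f_y(-2, y) = 6*y**2 - 22*y + 22; no integer root y with |y| ≤ 4.
  x = -1: f_y(-1, y) = 6*y**2 - 22*y + 20; vanishes at y ∈ {2}. (-1, 2): f_x = 0, f = 0 — SINGULAR.
  x = 0: f_y(0, y) = 6*y**2 - 22*y + 22; no integer root y with |y| ≤ 4.
  x = 1: f_y(1, y) = 6*y**2 - 22*y + 28; no integer root y with |y| ≤ 4.
  x = 2: f_y(2, y) = 6*y**2 - 22*y + 38; no integer root y with |y| ≤ 4.
  x = 3: f_y(3, y) = 6*y**2 - 22*y + 52; no integer root y with |y| ≤ 4.
  x = 4: f_y(4, y) = 6*y**2 - 22*y + 70; no integer root y with |y| ≤ 4.
Only singular point on the grid: (-1, 2).
Classify: substitute x = -1 + u, y = 2 + v and expand: f = u**3 + 2*u**2*v - u**2 + 2*v**3 + v**2.
No constant or linear terms (consistent with a singular point). Quadratic part: -u**2 + v**2. Cubic part: u**3 + 2*u**2*v + 2*v**3.
The quadratic part v**2 - u**2 = (v − u)(v + u) splits into two distinct linear factors, so there are two distinct tangent lines y − 2 = ±(x − -1) — this is a node (ordinary double point).
Classification: node.


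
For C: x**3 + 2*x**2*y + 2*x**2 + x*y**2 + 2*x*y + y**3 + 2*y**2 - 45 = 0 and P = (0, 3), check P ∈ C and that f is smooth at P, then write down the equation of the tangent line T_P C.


Tangent line at P: 15*x + 39*y - 117 = 0.

Step 1: f(0, 3) = 0, so P lies on C.
Step 2: partial derivatives
  f_x(x, y) = 3*x**2 + 4*x*y + 4*x + y**2 + 2*y, f_y(x, y) = 2*x**2 + 2*x*y + 2*x + 3*y**2 + 4*y.
  f_x(P) = 15, f_y(P) = 39 (gradient nonzero, so P is smooth).
Step 3: tangent line at P: 15·(x − 0) + 39·(y − 3) = 0.
Expanding: 15*x + 39*y - 117 = 0.


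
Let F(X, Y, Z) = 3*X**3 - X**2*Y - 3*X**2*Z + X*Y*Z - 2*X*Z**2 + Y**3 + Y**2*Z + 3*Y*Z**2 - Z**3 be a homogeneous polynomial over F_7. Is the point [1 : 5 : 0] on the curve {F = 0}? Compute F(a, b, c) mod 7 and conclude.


F(1,5,0) ≡ 4 (mod 7); P is NOT on the curve.

Evaluate F(1, 5, 0) term-by-term (mod 7).
  3*X**3 ↦ 3·1·1·1 = 3
  -X**2*Y ↦ -1·1·5·1 = -5
  -3*X**2*Z ↦ -3·1·1·0 = 0
  X*Y*Z ↦ 1·1·5·0 = 0
  -2*X*Z**2 ↦ -2·1·1·0 = 0
  Y**3 ↦ 1·1·125·1 = 125
  Y**2*Z ↦ 1·1·25·0 = 0
  3*Y*Z**2 ↦ 3·1·5·0 = 0
  -Z**3 ↦ -1·1·1·0 = 0
Sum: F(1, 5, 0) = (3) + (-5) + (0) + (0) + (0) + (125) + (0) + (0) + (0) = 123.
Reducing mod 7: 123 ≡ 4 (mod 7).
Since F(a, b, c) ≡ 4 ≠ 0 (mod 7), P does NOT lie on the curve.


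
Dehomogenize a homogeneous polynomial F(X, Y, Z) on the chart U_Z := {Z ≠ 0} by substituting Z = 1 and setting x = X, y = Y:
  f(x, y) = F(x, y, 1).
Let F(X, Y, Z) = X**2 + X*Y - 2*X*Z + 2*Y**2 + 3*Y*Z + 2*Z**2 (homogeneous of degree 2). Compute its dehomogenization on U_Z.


f(x, y) = x**2 + x*y - 2*x + 2*y**2 + 3*y + 2

On U_Z we set Z = 1. Each monomial c·X^i·Y^j·Z^k in F becomes c·x^i·y^j·1^k = c·x^i·y^j.
Substituting Z = 1: F(X, Y, 1) = x**2 + x*y - 2*x + 2*y**2 + 3*y + 2.
Note: deg(f) ≤ deg(F) = 2; strict inequality happens when F is divisible by Z (lost terms).


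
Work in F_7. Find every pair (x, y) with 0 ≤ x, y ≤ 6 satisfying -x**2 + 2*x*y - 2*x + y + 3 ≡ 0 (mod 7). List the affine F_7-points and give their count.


Affine F_7-points: {(0, 4), (1, 0), (2, 1), (4, 0), (5, 1), (6, 4)}; count = 6.

For each of the 49 pairs (x, y) ∈ F_7², evaluate f(x, y) mod 7. Record the zeros.
  x = 0: [0↦3, 1↦4, 2↦5, 3↦6, 4↦0, 5↦1, 6↦2]  zeros at y ∈ {4}
  x = 1: [0↦0, 1↦3, 2↦6, 3↦2, 4↦5, 5↦1, 6↦4]  zeros at y ∈ {0}
  x = 2: [0↦2, 1↦0, 2↦5, 3↦3, 4↦1, 5↦6, 6↦4]  zeros at y ∈ {1}
  x = 3: [0↦2, 1↦2, 2↦2, 3↦2, 4↦2, 5↦2, 6↦2]  zeros at y ∈ ∅
  x = 4: [0↦0, 1↦2, 2↦4, 3↦6, 4↦1, 5↦3, 6↦5]  zeros at y ∈ {0}
  x = 5: [0↦3, 1↦0, 2↦4, 3↦1, 4↦5, 5↦2, 6↦6]  zeros at y ∈ {1}
  x = 6: [0↦4, 1↦3, 2↦2, 3↦1, 4↦0, 5↦6, 6↦5]  zeros at y ∈ {4}
Collecting zeros: affine points = {(0, 4), (1, 0), (2, 1), (4, 0), (5, 1), (6, 4)}.
Total count |C(F_7)_aff| = 6.


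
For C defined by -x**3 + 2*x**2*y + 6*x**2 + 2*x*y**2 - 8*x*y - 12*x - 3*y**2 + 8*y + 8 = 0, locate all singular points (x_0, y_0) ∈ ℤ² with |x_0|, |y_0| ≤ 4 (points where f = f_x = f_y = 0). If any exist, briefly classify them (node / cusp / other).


Singular points: {(2, 0)}; classification: cusp.

Compute partial derivatives:
  f_x = -3*x**2 + 4*x*y + 12*x + 2*y**2 - 8*y - 12.
  f_y = 2*x**2 + 4*x*y - 8*x - 6*y + 8.
Scan x_0 ∈ {−4, ..., 4}. For each x_0, f_y(x_0, y) is a polynomial in y; find its integer roots y ∈ {−4, ..., 4}, then test f_x and f at those candidates.
  x = -4: f_y(-4, y) = 72 - 22*y; no integer root y with |y| ≤ 4.
  x = -3: f_y(-3, y) = 50 - 18*y; no integer root y with |y| ≤ 4.
  x = -2: f_y(-2, y) = 32 - 14*y; no integer root y with |y| ≤ 4.
  x = -1: f_y(-1, y) = 18 - 10*y; no integer root y with |y| ≤ 4.
  x = 0: f_y(0, y) = 8 - 6*y; no integer root y with |y| ≤ 4.
  x = 1: f_y(1, y) = 2 - 2*y; vanishes at y ∈ {1}. (1, 1): f_x = -5 ≠ 0.
  x = 2: f_y(2, y) = 2*y; vanishes at y ∈ {0}. (2, 0): f_x = 0, f = 0 — SINGULAR.
  x = 3: f_y(3, y) = 6*y + 2; no integer root y with |y| ≤ 4.
  x = 4: f_y(4, y) = 10*y + 8; no integer root y with |y| ≤ 4.
Only singular point on the grid: (2, 0).
Classify: substitute x = 2 + u, y = 0 + v and expand: f = -u**3 + 2*u**2*v + 2*u*v**2 + v**2.
No constant or linear terms (consistent with a singular point). Quadratic part: v**2. Cubic part: -u**3 + 2*u**2*v + 2*u*v**2.
The quadratic part v**2 is a perfect square, so there is a single (double) tangent line v = 0, i.e. y = 0. Restricting the cubic part to that line (v = 0) leaves -u**3 ≠ 0, so f is not divisible by v and the branch is v² ≈ u**3 to lowest order — this is a cusp.
Classification: cusp.


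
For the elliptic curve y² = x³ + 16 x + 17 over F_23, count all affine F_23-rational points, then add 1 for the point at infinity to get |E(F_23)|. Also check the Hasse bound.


Affine points = {(3, 0), (7, 9), (7, 14), (8, 6), (8, 17), (9, 4), (9, 19), (10, 2), (10, 21), (11, 11), (11, 12), (14, 8), (14, 15), (17, 2), (17, 21), (19, 2), (19, 21), (21, 0), (22, 0)}; affine count = 19; |E(F_23)| = 20.

Discriminant check: Δ ∝ 4a³ + 27b² = 4·16³ + 27·17² = 4·4096 + 27·289 ≡ 14 (mod 23). Nonzero ⇒ E is nonsingular.
For each x ∈ F_23, compute rhs = x³ + 16·x + 17 mod 23, then count y ∈ F_23 with y² ≡ rhs.
  x = 0: rhs = 17, matching y values: none (0 points).
  x = 1: rhs = 11, matching y values: none (0 points).
  x = 2: rhs = 11, matching y values: none (0 points).
  x = 3: rhs = 0, matching y values: 0 (1 points).
  x = 4: rhs = 7, matching y values: none (0 points).
  x = 5: rhs = 15, matching y values: none (0 points).
  x = 6: rhs = 7, matching y values: none (0 points).
  x = 7: rhs = 12, matching y values: 9, 14 (2 points).
  x = 8: rhs = 13, matching y values: 6, 17 (2 points).
  x = 9: rhs = 16, matching y values: 4, 19 (2 points).
  x = 10: rhs = 4, matching y values: 2, 21 (2 points).
  x = 11: rhs = 6, matching y values: 11, 12 (2 points).
  x = 12: rhs = 5, matching y values: none (0 points).
  x = 13: rhs = 7, matching y values: none (0 points).
  x = 14: rhs = 18, matching y values: 8, 15 (2 points).
  x = 15: rhs = 21, matching y values: none (0 points).
  x = 16: rhs = 22, matching y values: none (0 points).
  x = 17: rhs = 4, matching y values: 2, 21 (2 points).
  x = 18: rhs = 19, matching y values: none (0 points).
  x = 19: rhs = 4, matching y values: 2, 21 (2 points).
  x = 20: rhs = 11, matching y values: none (0 points).
  x = 21: rhs = 0, matching y values: 0 (1 points).
  x = 22: rhs = 0, matching y values: 0 (1 points).
Total affine count: 19.
Full point count |E(F_23)| = 19 + 1 = 20.
Hasse bound: |20 − (23+1)| = |-4| = 4 ≤ 2√23 ≈ 9.5917 ✓.


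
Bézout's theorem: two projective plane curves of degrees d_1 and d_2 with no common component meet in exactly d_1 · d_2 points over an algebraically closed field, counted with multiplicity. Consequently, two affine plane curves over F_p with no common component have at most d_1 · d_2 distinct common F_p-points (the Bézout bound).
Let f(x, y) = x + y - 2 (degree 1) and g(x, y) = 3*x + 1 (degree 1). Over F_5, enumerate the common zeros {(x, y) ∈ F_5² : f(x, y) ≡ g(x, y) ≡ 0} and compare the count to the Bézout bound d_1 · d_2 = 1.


Common zeros: {(3, 4)}; count = 1; Bézout bound = 1.

deg(f) = 1, deg(g) = 1, so Bézout bound = 1.
Scan x ∈ F_5. For each x, list the y ∈ F_5 with f(x, y) ≡ 0 and those with g(x, y) ≡ 0 (mod 5); the common zeros in that column are the intersection.
  x = 0: f ≡ 0 at y ∈ {2}; g ≡ 0 at y ∈ ∅; common: ∅.
  x = 1: f ≡ 0 at y ∈ {1}; g ≡ 0 at y ∈ ∅; common: ∅.
  x = 2: f ≡ 0 at y ∈ {0}; g ≡ 0 at y ∈ ∅; common: ∅.
  x = 3: f ≡ 0 at y ∈ {4}; g ≡ 0 at y ∈ {0, 1, 2, 3, 4}; common: {4}.
  x = 4: f ≡ 0 at y ∈ {3}; g ≡ 0 at y ∈ ∅; common: ∅.
Collecting: common zeros = {(3, 4)}, so the count is 1.
Comparison with the Bézout bound: 1 ≤ 1 = deg(f)·deg(g), as expected for curves with no common component (the bound is attained).


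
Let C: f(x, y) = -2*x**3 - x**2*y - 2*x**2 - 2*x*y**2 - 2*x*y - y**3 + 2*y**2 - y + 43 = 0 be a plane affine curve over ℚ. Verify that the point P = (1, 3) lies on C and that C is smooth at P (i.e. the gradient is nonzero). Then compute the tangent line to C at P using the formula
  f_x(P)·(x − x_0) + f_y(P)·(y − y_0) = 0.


Tangent line at P: -40*x - 31*y + 133 = 0.

Step 1: f(1, 3) = 0, so P lies on C.
Step 2: partial derivatives
  f_x(x, y) = -6*x**2 - 2*x*y - 4*x - 2*y**2 - 2*y, f_y(x, y) = -x**2 - 4*x*y - 2*x - 3*y**2 + 4*y - 1.
  f_x(P) = -40, f_y(P) = -31 (gradient nonzero, so P is smooth).
Step 3: tangent line at P: -40·(x − 1) + -31·(y − 3) = 0.
Expanding: -40*x - 31*y + 133 = 0.


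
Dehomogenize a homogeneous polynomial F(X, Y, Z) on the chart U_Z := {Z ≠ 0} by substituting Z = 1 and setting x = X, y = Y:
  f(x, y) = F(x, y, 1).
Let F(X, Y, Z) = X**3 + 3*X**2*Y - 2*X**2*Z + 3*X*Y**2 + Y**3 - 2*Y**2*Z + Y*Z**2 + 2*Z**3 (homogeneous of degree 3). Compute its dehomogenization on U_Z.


f(x, y) = x**3 + 3*x**2*y - 2*x**2 + 3*x*y**2 + y**3 - 2*y**2 + y + 2

On U_Z we set Z = 1. Each monomial c·X^i·Y^j·Z^k in F becomes c·x^i·y^j·1^k = c·x^i·y^j.
Substituting Z = 1: F(X, Y, 1) = x**3 + 3*x**2*y - 2*x**2 + 3*x*y**2 + y**3 - 2*y**2 + y + 2.
Note: deg(f) ≤ deg(F) = 3; strict inequality happens when F is divisible by Z (lost terms).


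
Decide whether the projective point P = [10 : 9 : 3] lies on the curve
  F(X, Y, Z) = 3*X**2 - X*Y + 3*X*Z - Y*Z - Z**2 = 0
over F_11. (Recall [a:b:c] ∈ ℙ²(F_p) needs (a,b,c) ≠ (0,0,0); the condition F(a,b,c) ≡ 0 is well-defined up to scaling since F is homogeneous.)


F(10,9,3) ≡ 0 (mod 11); P is on the curve.

Evaluate F(10, 9, 3) term-by-term (mod 11).
  3*X**2 ↦ 3·100·1·1 = 300
  -X*Y ↦ -1·10·9·1 = -90
  3*X*Z ↦ 3·10·1·3 = 90
  -Y*Z ↦ -1·1·9·3 = -27
  -Z**2 ↦ -1·1·1·9 = -9
Sum: F(10, 9, 3) = (300) + (-90) + (90) + (-27) + (-9) = 264.
Reducing mod 11: 264 ≡ 0 (mod 11).
Since F(a, b, c) ≡ 0 (mod 11), P lies on the curve.


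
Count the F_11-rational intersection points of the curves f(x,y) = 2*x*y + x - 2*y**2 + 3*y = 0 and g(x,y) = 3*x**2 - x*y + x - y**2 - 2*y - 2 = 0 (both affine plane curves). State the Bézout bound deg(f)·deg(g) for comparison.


Common zeros: {(5, 6)}; count = 1; Bézout bound = 4.

deg(f) = 2, deg(g) = 2, so Bézout bound = 4.
Scan x ∈ F_11. For each x, list the y ∈ F_11 with f(x, y) ≡ 0 and those with g(x, y) ≡ 0 (mod 11); the common zeros in that column are the intersection.
  x = 0: f ≡ 0 at y ∈ {0, 7}; g ≡ 0 at y ∈ ∅; common: ∅.
  x = 1: f ≡ 0 at y ∈ {4}; g ≡ 0 at y ∈ ∅; common: ∅.
  x = 2: f ≡ 0 at y ∈ ∅; g ≡ 0 at y ∈ {2, 5}; common: ∅.
  x = 3: f ≡ 0 at y ∈ ∅; g ≡ 0 at y ∈ {1, 5}; common: ∅.
  x = 4: f ≡ 0 at y ∈ ∅; g ≡ 0 at y ∈ {6, 10}; common: ∅.
  x = 5: f ≡ 0 at y ∈ {6}; g ≡ 0 at y ∈ {6, 9}; common: {6}.
  x = 6: f ≡ 0 at y ∈ {3, 10}; g ≡ 0 at y ∈ ∅; common: ∅.
  x = 7: f ≡ 0 at y ∈ {1, 2}; g ≡ 0 at y ∈ ∅; common: ∅.
  x = 8: f ≡ 0 at y ∈ ∅; g ≡ 0 at y ∈ {0, 1}; common: ∅.
  x = 9: f ≡ 0 at y ∈ ∅; g ≡ 0 at y ∈ ∅; common: ∅.
  x = 10: f ≡ 0 at y ∈ {8, 9}; g ≡ 0 at y ∈ {0, 10}; common: ∅.
Collecting: common zeros = {(5, 6)}, so the count is 1.
Comparison with the Bézout bound: 1 ≤ 4 = deg(f)·deg(g), as expected for curves with no common component (the affine F_11-count falls short of the bound because intersections may lie at infinity, over extension fields, or carry multiplicity).


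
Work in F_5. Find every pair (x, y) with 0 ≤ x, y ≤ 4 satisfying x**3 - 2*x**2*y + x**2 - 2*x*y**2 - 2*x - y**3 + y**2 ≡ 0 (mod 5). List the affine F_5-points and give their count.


Affine F_5-points: {(0, 0), (0, 1), (1, 0), (2, 3), (3, 0)}; count = 5.

For each of the 25 pairs (x, y) ∈ F_5², evaluate f(x, y) mod 5. Record the zeros.
  x = 0: [0↦0, 1↦0, 2↦1, 3↦2, 4↦2]  zeros at y ∈ {0, 1}
  x = 1: [0↦0, 1↦1, 2↦4, 3↦3, 4↦2]  zeros at y ∈ {0}
  x = 2: [0↦3, 1↦1, 2↦2, 3↦0, 4↦4]  zeros at y ∈ {3}
  x = 3: [0↦0, 1↦1, 2↦1, 3↦4, 4↦4]  zeros at y ∈ {0}
  x = 4: [0↦2, 1↦2, 2↦2, 3↦1, 4↦3]  zeros at y ∈ ∅
Collecting zeros: affine points = {(0, 0), (0, 1), (1, 0), (2, 3), (3, 0)}.
Total count |C(F_5)_aff| = 5.


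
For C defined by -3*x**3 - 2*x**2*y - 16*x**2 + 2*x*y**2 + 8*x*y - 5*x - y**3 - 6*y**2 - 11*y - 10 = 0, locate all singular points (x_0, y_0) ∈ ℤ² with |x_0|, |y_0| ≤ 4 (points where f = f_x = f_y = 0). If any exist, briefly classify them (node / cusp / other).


Singular points: {(-1, -3)}; classification: node.

Compute partial derivatives:
  f_x = -9*x**2 - 4*x*y - 32*x + 2*y**2 + 8*y - 5.
  f_y = -2*x**2 + 4*x*y + 8*x - 3*y**2 - 12*y - 11.
Scan x_0 ∈ {−4, ..., 4}. For each x_0, f_y(x_0, y) is a polynomial in y; find its integer roots y ∈ {−4, ..., 4}, then test f_x and f at those candidates.
  x = -4: f_y(-4, y) = -3*y**2 - 28*y - 75; no integer root y with |y| ≤ 4.
  x = -3: f_y(-3, y) = -3*y**2 - 24*y - 53; no integer root y with |y| ≤ 4.
  x = -2: f_y(-2, y) = -3*y**2 - 20*y - 35; no integer root y with |y| ≤ 4.
  x = -1: f_y(-1, y) = -3*y**2 - 16*y - 21; vanishes at y ∈ {-3}. (-1, -3): f_x = 0, f = 0 — SINGULAR.
  x = 0: f_y(0, y) = -3*y**2 - 12*y - 11; no integer root y with |y| ≤ 4.
  x = 1: f_y(1, y) = -3*y**2 - 8*y - 5; vanishes at y ∈ {-1}. (1, -1): f_x = -48 ≠ 0.
  x = 2: f_y(2, y) = -3*y**2 - 4*y - 3; no integer root y with |y| ≤ 4.
  x = 3: f_y(3, y) = -3*y**2 - 5; no integer root y with |y| ≤ 4.
  x = 4: f_y(4, y) = -3*y**2 + 4*y - 11; no integer root y with |y| ≤ 4.
Only singular point on the grid: (-1, -3).
Classify: substitute x = -1 + u, y = -3 + v and expand: f = -3*u**3 - 2*u**2*v - u**2 + 2*u*v**2 - v**3 + v**2.
No constant or linear terms (consistent with a singular point). Quadratic part: -u**2 + v**2. Cubic part: -3*u**3 - 2*u**2*v + 2*u*v**2 - v**3.
The quadratic part v**2 - u**2 = (v − u)(v + u) splits into two distinct linear factors, so there are two distinct tangent lines y − -3 = ±(x − -1) — this is a node (ordinary double point).
Classification: node.


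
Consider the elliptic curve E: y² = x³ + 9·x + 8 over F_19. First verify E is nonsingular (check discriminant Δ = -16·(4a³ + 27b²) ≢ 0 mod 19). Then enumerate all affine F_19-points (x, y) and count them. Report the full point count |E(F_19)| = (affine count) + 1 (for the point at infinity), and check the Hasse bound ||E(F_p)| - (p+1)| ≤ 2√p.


Affine points = {(3, 9), (3, 10), (5, 8), (5, 11), (9, 1), (9, 18), (12, 1), (12, 18), (13, 2), (13, 17), (14, 3), (14, 16), (16, 7), (16, 12), (17, 1), (17, 18), (18, 6), (18, 13)}; affine count = 18; |E(F_19)| = 19.

Discriminant check: Δ ∝ 4a³ + 27b² = 4·9³ + 27·8² = 4·729 + 27·64 ≡ 8 (mod 19). Nonzero ⇒ E is nonsingular.
For each x ∈ F_19, compute rhs = x³ + 9·x + 8 mod 19, then count y ∈ F_19 with y² ≡ rhs.
  x = 0: rhs = 8, matching y values: none (0 points).
  x = 1: rhs = 18, matching y values: none (0 points).
  x = 2: rhs = 15, matching y values: none (0 points).
  x = 3: rhs = 5, matching y values: 9, 10 (2 points).
  x = 4: rhs = 13, matching y values: none (0 points).
  x = 5: rhs = 7, matching y values: 8, 11 (2 points).
  x = 6: rhs = 12, matching y values: none (0 points).
  x = 7: rhs = 15, matching y values: none (0 points).
  x = 8: rhs = 3, matching y values: none (0 points).
  x = 9: rhs = 1, matching y values: 1, 18 (2 points).
  x = 10: rhs = 15, matching y values: none (0 points).
  x = 11: rhs = 13, matching y values: none (0 points).
  x = 12: rhs = 1, matching y values: 1, 18 (2 points).
  x = 13: rhs = 4, matching y values: 2, 17 (2 points).
  x = 14: rhs = 9, matching y values: 3, 16 (2 points).
  x = 15: rhs = 3, matching y values: none (0 points).
  x = 16: rhs = 11, matching y values: 7, 12 (2 points).
  x = 17: rhs = 1, matching y values: 1, 18 (2 points).
  x = 18: rhs = 17, matching y values: 6, 13 (2 points).
Total affine count: 18.
Full point count |E(F_19)| = 18 + 1 = 19.
Hasse bound: |19 − (19+1)| = |-1| = 1 ≤ 2√19 ≈ 8.7178 ✓.
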